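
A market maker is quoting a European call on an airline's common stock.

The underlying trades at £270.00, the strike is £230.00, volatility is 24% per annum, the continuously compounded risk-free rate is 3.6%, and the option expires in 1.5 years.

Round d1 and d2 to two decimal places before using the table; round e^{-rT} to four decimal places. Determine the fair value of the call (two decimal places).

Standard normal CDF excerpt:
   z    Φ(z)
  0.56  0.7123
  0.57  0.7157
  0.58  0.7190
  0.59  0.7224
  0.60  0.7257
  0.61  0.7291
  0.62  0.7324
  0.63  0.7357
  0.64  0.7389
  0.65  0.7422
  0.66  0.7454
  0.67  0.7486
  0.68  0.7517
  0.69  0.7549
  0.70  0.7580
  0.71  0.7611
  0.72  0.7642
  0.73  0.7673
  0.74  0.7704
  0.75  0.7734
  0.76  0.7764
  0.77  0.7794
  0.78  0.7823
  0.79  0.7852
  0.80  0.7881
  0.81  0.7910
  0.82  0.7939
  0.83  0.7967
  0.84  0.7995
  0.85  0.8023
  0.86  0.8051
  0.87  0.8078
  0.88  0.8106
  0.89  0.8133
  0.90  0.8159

T = 1.5;  σ√T = 0.2939
d₁ = [ln(270/230) + (0.036 + ½·0.24²)·1.5] / (σ√T) = (0.1603 + 0.0972) / 0.2939 = 0.8762 ⇒ 0.88
d₂ = 0.8762 − 0.2939 = 0.5822 ⇒ 0.58
exp(−rT) = exp(−0.036·1.5) = 0.9474
N(d₁) = N(0.88) = 0.8106;  N(d₂) = N(0.58) = 0.7190
C = 270·0.8106 − 230·0.9474·0.7190 = 218.8620 − 156.6715 = 62.1905

£62.19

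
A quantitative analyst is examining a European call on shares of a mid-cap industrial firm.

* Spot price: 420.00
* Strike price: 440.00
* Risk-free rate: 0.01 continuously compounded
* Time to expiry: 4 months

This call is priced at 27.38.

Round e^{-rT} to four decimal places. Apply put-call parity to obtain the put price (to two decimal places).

e^(−rT) = e^(−0.01·0.3333) = 0.9967
Put-call parity: C − P = S − K·e^(−rT) = 420 − 440·0.9967 = 420 − 438.5480 = -18.5480
P = C − (C − P) = 27.38 − (-18.5480) = 45.9280

45.93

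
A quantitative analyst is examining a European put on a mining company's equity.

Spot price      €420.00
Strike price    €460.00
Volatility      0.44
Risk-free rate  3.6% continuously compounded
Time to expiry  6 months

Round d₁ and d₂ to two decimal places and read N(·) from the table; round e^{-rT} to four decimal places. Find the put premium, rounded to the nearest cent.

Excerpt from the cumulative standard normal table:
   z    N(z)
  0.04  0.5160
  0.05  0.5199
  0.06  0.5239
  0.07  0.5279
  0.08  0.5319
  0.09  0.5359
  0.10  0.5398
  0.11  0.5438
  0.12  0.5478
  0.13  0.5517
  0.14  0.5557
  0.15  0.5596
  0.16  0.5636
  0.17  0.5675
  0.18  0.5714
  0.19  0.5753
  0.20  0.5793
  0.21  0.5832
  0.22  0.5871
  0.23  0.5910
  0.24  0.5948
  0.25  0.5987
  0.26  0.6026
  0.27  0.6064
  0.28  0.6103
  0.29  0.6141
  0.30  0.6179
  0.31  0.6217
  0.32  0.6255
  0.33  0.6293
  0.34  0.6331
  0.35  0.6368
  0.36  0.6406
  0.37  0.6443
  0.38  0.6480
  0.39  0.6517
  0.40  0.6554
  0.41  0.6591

T = 0.5;  σ√T = 0.3111
ln(S/K) + (r + σ²/2)T = ln(420/460) + (0.036 + 0.44²/2)·0.5 = -0.0910 + 0.0664 = -0.0246
d₁ = -0.0246 / 0.3111 = -0.0790 ⇒ -0.08
d₂ = d₁ − σ√T = -0.0790 − 0.3111 = -0.3901 ⇒ -0.39
exp(−rT) = exp(−0.036·0.5) = 0.9822
N(−d₂) = N(0.39) = 0.6517;  N(−d₁) = N(0.08) = 0.5319
P = 460·0.9822·0.6517 − 420·0.5319 = 294.4459 − 223.3980 = 71.0479

€71.05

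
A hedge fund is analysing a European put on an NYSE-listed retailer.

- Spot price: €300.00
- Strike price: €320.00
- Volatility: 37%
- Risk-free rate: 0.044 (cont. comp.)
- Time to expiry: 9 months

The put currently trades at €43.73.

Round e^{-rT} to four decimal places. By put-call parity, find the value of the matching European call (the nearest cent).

€34.13

exp(−rT) = exp(−0.044·0.75) = 0.9675
Put-call parity: C − P = S − K·e^(−rT) = 300 − 320·0.9675 = 300 − 309.6000 = -9.6000
C = P + (C − P) = 43.73 + (-9.6000) = 34.1300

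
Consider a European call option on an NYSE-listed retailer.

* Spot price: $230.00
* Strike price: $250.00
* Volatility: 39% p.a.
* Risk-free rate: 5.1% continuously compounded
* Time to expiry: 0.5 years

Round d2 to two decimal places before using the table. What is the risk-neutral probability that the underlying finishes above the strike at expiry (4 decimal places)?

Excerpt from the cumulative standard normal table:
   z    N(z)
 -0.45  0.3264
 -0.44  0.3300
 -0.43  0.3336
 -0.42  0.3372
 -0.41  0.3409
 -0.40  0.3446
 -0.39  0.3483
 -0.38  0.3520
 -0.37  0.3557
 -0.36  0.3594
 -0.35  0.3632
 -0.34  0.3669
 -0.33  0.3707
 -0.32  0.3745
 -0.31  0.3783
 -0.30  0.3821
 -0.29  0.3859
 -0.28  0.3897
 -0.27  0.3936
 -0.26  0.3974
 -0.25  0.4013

σ√T = 0.39 × 0.7071 = 0.2758
ln(S/K) + (r + σ²/2)T = ln(230/250) + (0.051 + 0.39²/2)·0.5 = -0.0834 + 0.0635 = -0.0199
d₁ = -0.0199 / 0.2758 = -0.0720 → -0.07
d₂ = d₁ − σ√T = -0.0720 − 0.2758 = -0.3478 → -0.35
Pr(exercise) under Q = N(d₂) = 0.3632

0.3632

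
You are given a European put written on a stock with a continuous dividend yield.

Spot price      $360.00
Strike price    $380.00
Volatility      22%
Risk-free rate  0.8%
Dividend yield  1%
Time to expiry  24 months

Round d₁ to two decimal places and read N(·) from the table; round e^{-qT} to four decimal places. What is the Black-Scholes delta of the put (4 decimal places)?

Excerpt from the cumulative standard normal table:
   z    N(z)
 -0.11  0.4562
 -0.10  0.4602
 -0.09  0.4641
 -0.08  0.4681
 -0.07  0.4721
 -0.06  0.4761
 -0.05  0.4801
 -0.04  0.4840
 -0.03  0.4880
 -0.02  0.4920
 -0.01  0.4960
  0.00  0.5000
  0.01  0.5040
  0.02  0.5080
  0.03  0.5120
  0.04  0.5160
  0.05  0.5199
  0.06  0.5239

σ√T = 0.22 × 1.4142 = 0.3111
d₁ = [ln(360/380) + (0.008 − 0.01 + 0.22²/2)·2] / 0.3111 = [-0.0541 + 0.0444] / 0.3111 = -0.0311 ≈ -0.03
N(d₁) = N(-0.03) = 0.4880
Δ_put = exp(−qT)·(N(d₁) − 1) = 0.9802·(0.4880 − 1) = -0.5019

-0.5019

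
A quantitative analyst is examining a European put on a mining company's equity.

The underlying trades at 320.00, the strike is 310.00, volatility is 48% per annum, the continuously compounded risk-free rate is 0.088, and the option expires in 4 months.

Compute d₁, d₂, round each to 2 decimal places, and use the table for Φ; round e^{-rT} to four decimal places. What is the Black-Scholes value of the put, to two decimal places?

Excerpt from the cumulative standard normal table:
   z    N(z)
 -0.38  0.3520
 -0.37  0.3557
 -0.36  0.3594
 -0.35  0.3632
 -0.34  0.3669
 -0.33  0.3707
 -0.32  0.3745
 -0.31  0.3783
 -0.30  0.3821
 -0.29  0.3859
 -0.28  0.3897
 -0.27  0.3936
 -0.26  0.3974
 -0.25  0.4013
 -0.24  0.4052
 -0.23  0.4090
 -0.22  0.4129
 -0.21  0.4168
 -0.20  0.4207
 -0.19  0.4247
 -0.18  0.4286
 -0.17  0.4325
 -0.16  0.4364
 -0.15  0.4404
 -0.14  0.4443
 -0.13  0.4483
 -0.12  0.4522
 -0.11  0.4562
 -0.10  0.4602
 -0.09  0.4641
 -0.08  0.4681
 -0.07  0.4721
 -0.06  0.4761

25.91

σ√T = 0.48 × 0.5774 = 0.2771
d₁ = [ln(320/310) + (0.088 + 0.48²/2)·0.3333] / 0.2771 = [0.0317 + 0.0677] / 0.2771 = 0.3590 which rounds to 0.36
d₂ = d₁ − σ√T = 0.3590 − 0.2771 = 0.0818 which rounds to 0.08
e^(−rT) = e^(−0.088·0.3333) = 0.9711
N(−d₂) = N(-0.08) = 0.4681;  N(−d₁) = N(-0.36) = 0.3594
P = 310·0.9711·0.4681 − 320·0.3594 = 140.9173 − 115.0080 = 25.9093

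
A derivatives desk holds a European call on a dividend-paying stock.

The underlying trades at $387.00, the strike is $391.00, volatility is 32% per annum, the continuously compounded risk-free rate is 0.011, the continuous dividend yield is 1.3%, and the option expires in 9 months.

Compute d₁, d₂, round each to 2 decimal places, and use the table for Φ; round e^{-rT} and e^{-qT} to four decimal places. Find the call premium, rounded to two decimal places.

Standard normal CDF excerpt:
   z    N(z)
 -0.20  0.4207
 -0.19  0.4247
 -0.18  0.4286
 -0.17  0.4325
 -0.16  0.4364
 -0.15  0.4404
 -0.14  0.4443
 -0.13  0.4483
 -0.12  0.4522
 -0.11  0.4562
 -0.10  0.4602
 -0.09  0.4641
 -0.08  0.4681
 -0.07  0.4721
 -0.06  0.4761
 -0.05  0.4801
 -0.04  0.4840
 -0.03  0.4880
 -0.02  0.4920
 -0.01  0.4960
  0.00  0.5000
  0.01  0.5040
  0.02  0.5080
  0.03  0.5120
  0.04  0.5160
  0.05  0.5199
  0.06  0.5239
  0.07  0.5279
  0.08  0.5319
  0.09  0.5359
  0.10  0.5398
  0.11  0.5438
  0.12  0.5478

$40.67

σ√T = 0.32·√0.75 = 0.2771
d₁ = [ln(387/391) + (0.011 − 0.013 + 0.32²/2)·0.75] / 0.2771 = [-0.0103 + 0.0369] / 0.2771 = 0.0960 which rounds to 0.10
d₂ = d₁ − σ√T = 0.0960 − 0.2771 = -0.1811 which rounds to -0.18
exp(−qT) = exp(−0.013·0.75) = 0.9903;  exp(−rT) = exp(−0.011·0.75) = 0.9918
C = 387·0.9903·N(0.10) − 391·0.9918·N(-0.18) = 387·0.9903·0.5398 − 391·0.9918·0.4286 = 206.8762 − 166.2084 = 40.6678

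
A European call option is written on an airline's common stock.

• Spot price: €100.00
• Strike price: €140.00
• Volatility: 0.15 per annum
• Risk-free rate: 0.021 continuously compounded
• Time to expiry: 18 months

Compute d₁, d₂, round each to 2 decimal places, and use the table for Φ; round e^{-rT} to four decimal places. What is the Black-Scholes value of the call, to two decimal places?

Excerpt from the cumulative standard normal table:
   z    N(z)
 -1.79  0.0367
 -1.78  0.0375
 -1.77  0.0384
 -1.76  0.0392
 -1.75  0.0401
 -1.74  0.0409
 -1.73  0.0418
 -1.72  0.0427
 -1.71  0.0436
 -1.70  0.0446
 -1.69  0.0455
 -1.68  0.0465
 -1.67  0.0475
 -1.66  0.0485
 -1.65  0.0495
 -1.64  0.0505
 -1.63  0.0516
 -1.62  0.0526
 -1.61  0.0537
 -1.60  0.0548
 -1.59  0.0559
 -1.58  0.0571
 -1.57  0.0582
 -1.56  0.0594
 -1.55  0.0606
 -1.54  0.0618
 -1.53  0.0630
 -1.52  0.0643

€0.38

σ√T = 0.15·√1.5 = 0.1837
ln(S/K) + (r + σ²/2)T = ln(100/140) + (0.021 + 0.15²/2)·1.5 = -0.3365 + 0.0484 = -0.2881
d₁ = -0.2881 / 0.1837 = -1.5682 → -1.57
d₂ = d₁ − σ√T = -1.5682 − 0.1837 = -1.7519 → -1.75
exp(−rT) = exp(−0.021·1.5) = 0.9690
C = 100·N(-1.57) − 140·0.9690·N(-1.75) = 100·0.0582 − 140·0.9690·0.0401 = 5.8200 − 5.4400 = 0.3800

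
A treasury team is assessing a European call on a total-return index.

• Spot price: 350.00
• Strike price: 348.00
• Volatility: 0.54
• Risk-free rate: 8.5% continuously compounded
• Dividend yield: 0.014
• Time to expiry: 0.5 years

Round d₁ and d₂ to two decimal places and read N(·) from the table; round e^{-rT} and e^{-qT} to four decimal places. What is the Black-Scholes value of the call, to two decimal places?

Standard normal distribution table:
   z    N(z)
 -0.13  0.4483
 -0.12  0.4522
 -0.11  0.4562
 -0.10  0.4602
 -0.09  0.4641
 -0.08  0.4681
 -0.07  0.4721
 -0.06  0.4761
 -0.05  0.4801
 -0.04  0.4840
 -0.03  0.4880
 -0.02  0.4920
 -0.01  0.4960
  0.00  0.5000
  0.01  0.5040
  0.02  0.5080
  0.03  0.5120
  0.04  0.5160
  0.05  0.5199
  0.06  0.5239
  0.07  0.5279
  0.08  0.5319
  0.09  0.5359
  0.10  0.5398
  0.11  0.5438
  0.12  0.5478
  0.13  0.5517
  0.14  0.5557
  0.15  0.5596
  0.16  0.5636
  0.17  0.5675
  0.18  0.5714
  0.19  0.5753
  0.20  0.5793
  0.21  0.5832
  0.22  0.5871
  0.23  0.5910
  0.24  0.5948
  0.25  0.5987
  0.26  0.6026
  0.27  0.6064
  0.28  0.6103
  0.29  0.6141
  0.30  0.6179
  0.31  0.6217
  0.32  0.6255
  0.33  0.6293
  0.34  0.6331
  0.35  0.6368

σ√T = 0.54 × 0.7071 = 0.3818
d₁ = [ln(350/348) + (0.085 − 0.014 + ½·0.54²)·0.5] / (σ√T) = (0.0057 + 0.1084) / 0.3818 = 0.2989 ⇒ 0.30
d₂ = 0.2989 − 0.3818 = -0.0829 ⇒ -0.08
exp(−qT) = exp(−0.014·0.5) = 0.9930;  exp(−rT) = exp(−0.085·0.5) = 0.9584
N(d₁) = N(0.30) = 0.6179;  N(d₂) = N(-0.08) = 0.4681
C = 350·0.9930·0.6179 − 348·0.9584·0.4681 = 214.7511 − 156.1222 = 58.6289

58.63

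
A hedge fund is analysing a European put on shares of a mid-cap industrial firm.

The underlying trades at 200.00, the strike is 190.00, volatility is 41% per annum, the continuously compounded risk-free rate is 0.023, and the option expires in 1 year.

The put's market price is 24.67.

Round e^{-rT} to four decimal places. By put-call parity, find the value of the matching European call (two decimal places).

exp(−rT) = exp(−0.023·1) = 0.9773
Put-call parity: C − P = S − K·e^(−rT) = 200 − 190·0.9773 = 200 − 185.6870 = 14.3130
C = P + (C − P) = 24.67 + (14.3130) = 38.9830

38.98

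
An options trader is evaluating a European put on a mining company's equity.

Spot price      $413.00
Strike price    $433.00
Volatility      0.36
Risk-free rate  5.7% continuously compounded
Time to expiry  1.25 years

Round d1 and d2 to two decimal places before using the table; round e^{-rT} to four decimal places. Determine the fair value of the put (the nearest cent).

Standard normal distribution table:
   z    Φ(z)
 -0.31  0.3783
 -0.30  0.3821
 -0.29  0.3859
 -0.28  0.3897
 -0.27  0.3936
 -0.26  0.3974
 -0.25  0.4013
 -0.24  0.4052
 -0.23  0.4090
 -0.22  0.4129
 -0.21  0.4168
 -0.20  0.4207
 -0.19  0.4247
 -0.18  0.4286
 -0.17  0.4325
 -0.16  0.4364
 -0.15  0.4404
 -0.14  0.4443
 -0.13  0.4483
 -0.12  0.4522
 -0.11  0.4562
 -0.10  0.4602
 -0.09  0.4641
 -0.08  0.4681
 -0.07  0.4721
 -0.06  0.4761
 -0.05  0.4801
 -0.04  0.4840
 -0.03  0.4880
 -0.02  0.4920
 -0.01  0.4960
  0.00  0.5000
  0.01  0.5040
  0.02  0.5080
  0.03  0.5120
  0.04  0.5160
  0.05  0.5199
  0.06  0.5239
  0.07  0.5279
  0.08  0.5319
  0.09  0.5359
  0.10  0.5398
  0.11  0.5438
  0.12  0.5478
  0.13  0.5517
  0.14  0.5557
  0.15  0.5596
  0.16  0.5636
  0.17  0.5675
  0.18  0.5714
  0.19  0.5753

σ√T = 0.36·√1.25 = 0.4025
d₁ = [ln(413/433) + (0.057 + ½·0.36²)·1.25] / (σ√T) = (-0.0473 + 0.1522) / 0.4025 = 0.2608 which rounds to 0.26
d₂ = 0.2608 − 0.4025 = -0.1417 which rounds to -0.14
e^(−rT) = e^(−0.057·1.25) = 0.9312
N(−d₂) = N(0.14) = 0.5557;  N(−d₁) = N(-0.26) = 0.3974
P = 433·0.9312·0.5557 − 413·0.3974 = 224.0636 − 164.1262 = 59.9374

$59.94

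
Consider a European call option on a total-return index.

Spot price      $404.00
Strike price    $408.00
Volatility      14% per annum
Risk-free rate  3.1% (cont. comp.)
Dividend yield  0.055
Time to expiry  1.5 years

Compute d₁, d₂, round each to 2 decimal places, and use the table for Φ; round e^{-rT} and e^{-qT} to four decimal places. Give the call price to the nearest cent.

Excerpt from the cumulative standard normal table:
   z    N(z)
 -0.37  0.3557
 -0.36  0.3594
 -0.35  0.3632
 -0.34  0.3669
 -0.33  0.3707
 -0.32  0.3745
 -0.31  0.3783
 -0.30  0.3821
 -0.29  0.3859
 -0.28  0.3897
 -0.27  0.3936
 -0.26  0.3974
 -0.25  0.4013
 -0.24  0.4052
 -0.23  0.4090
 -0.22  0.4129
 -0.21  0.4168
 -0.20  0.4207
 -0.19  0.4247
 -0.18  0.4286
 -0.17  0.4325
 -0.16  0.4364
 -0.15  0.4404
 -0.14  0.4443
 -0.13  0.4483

σ√T = 0.14·√1.5 = 0.1715
d₁ = [ln(404/408) + (0.031 − 0.055 + 0.14²/2)·1.5] / 0.1715 = [-0.0099 − 0.0213] / 0.1715 = -0.1817 → -0.18
d₂ = d₁ − σ√T = -0.1817 − 0.1715 = -0.3531 → -0.35
exp(−qT) = exp(−0.055·1.5) = 0.9208;  exp(−rT) = exp(−0.031·1.5) = 0.9546
N(d₁) = N(-0.18) = 0.4286;  N(d₂) = N(-0.35) = 0.3632
C = 404·0.9208·0.4286 − 408·0.9546·0.3632 = 159.4406 − 141.4580 = 17.9826

$17.98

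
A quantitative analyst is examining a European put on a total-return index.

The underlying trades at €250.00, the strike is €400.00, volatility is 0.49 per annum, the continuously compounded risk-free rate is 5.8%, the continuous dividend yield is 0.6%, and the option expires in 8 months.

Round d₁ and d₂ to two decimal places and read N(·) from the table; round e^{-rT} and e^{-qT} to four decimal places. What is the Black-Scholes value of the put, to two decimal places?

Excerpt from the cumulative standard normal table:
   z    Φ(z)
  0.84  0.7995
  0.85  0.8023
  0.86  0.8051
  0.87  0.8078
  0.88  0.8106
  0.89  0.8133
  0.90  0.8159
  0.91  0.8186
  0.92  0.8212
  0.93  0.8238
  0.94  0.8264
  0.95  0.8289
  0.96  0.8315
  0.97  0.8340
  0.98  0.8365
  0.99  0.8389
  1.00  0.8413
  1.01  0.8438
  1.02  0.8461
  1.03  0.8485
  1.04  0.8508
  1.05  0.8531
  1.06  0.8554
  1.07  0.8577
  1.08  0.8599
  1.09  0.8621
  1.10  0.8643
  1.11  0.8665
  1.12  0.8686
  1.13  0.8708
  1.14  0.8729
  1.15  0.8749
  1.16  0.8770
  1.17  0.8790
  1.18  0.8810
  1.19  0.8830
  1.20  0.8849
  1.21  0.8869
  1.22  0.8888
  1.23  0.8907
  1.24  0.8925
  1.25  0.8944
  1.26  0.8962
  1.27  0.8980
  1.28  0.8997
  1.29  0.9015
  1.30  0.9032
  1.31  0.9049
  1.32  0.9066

T = 0.6667;  σ√T = 0.4001
ln(S/K) + (r − q + σ²/2)T = ln(250/400) + (0.058 − 0.006 + 0.49²/2)·0.6667 = -0.4700 + 0.1147 = -0.3553
d₁ = -0.3553 / 0.4001 = -0.8881 → -0.89
d₂ = d₁ − σ√T = -0.8881 − 0.4001 = -1.2882 → -1.29
exp(−qT) = exp(−0.006·0.6667) = 0.9960;  exp(−rT) = exp(−0.058·0.6667) = 0.9621
P = 400·0.9621·N(1.29) − 250·0.9960·N(0.89) = 400·0.9621·0.9015 − 250·0.9960·0.8133 = 346.9333 − 202.5117 = 144.4216

€144.42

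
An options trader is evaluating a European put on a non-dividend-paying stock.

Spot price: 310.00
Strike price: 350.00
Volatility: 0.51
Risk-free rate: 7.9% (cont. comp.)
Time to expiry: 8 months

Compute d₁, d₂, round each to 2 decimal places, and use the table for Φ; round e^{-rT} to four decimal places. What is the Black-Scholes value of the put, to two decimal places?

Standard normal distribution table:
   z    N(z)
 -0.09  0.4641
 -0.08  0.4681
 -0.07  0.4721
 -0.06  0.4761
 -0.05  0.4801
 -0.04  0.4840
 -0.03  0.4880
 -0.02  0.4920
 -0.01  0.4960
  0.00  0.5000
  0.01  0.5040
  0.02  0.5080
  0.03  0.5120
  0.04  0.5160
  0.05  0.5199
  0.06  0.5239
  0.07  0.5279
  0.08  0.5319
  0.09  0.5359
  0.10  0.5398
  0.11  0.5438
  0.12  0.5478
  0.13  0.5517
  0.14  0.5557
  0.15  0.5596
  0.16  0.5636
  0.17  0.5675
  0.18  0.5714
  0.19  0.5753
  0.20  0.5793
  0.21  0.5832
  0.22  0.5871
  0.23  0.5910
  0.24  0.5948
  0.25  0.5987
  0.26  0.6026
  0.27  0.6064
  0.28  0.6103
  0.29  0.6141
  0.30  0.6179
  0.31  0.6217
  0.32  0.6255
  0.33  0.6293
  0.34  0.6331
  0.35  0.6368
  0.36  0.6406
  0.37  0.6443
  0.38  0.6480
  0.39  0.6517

σ√T = 0.51·√0.6667 = 0.4164
ln(S/K) + (r + σ²/2)T = ln(310/350) + (0.079 + 0.51²/2)·0.6667 = -0.1214 + 0.1394 = 0.0180
d₁ = 0.0180 / 0.4164 = 0.0432 ⇒ 0.04
d₂ = d₁ − σ√T = 0.0432 − 0.4164 = -0.3732 ⇒ -0.37
e^(−rT) = e^(−0.079·0.6667) = 0.9487
N(−d₂) = N(0.37) = 0.6443;  N(−d₁) = N(-0.04) = 0.4840
P = 350·0.9487·0.6443 − 310·0.4840 = 213.9366 − 150.0400 = 63.8966

63.90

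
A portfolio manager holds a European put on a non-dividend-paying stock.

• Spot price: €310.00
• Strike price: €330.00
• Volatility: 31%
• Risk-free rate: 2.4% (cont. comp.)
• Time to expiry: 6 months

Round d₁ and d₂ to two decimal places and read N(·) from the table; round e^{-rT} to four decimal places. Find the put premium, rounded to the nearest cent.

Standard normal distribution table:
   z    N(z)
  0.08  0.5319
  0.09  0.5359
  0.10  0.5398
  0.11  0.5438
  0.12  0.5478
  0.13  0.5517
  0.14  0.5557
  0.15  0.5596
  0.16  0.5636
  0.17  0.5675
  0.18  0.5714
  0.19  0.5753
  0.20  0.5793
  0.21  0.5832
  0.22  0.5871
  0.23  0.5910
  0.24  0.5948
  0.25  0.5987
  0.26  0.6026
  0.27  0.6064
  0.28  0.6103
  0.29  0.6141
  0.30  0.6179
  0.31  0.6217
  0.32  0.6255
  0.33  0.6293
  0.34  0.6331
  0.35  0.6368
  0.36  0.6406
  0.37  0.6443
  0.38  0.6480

€36.62

σ√T = 0.31·√0.5 = 0.2192
ln(S/K) + (r + σ²/2)T = ln(310/330) + (0.024 + 0.31²/2)·0.5 = -0.0625 + 0.0360 = -0.0265
d₁ = -0.0265 / 0.2192 = -0.1209 → -0.12
d₂ = d₁ − σ√T = -0.1209 − 0.2192 = -0.3401 → -0.34
exp(−rT) = exp(−0.024·0.5) = 0.9881
N(−d₂) = N(0.34) = 0.6331;  N(−d₁) = N(0.12) = 0.5478
P = 330·0.9881·0.6331 − 310·0.5478 = 206.4368 − 169.8180 = 36.6188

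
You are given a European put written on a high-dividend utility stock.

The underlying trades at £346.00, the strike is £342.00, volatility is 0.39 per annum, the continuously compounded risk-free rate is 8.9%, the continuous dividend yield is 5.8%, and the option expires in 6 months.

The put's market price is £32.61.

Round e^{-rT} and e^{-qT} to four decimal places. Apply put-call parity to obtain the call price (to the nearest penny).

e^(−qT) = e^(−0.058·0.5) = 0.9714;  e^(−rT) = e^(−0.089·0.5) = 0.9565
Put-call parity: C − P = S·e^(−qT) − K·e^(−rT) = 346·0.9714 − 342·0.9565 = 336.1044 − 327.1230 = 8.9814
C = P + (C − P) = 32.61 + (8.9814) = 41.5914

£41.59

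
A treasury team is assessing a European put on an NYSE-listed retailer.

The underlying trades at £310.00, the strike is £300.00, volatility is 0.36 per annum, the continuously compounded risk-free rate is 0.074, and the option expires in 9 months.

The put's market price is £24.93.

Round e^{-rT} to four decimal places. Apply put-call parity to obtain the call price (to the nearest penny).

exp(−rT) = exp(−0.074·0.75) = 0.9460
Put-call parity: C − P = S − K·e^(−rT) = 310 − 300·0.9460 = 310 − 283.8000 = 26.2000
C = P + (C − P) = 24.93 + (26.2000) = 51.1300

£51.13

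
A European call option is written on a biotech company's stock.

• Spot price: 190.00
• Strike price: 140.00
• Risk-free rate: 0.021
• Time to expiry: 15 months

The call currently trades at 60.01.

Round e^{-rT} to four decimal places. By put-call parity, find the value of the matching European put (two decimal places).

6.38

e^(−rT) = e^(−0.021·1.25) = 0.9741
Put-call parity: C − P = S − K·e^(−rT) = 190 − 140·0.9741 = 190 − 136.3740 = 53.6260
P = C − (C − P) = 60.01 − (53.6260) = 6.3840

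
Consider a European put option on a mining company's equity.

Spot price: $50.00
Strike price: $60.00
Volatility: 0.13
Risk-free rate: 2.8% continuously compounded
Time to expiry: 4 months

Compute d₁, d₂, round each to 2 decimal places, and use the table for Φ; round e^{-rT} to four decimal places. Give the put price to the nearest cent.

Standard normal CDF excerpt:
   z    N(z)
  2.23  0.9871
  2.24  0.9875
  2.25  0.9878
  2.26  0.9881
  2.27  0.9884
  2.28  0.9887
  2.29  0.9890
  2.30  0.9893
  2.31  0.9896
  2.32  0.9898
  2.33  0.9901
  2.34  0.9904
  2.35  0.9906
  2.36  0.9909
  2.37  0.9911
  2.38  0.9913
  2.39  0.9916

$9.45

T = 0.3333;  σ√T = 0.0751
d₁ = [ln(50/60) + (0.028 + ½·0.13²)·0.3333] / (σ√T) = (-0.1823 + 0.0122) / 0.0751 = -2.2673 ⇒ -2.27
d₂ = -2.2673 − 0.0751 = -2.3423 ⇒ -2.34
exp(−rT) = exp(−0.028·0.3333) = 0.9907
N(−d₂) = N(2.34) = 0.9904;  N(−d₁) = N(2.27) = 0.9884
P = 60·0.9907·0.9904 − 50·0.9884 = 58.8714 − 49.4200 = 9.4514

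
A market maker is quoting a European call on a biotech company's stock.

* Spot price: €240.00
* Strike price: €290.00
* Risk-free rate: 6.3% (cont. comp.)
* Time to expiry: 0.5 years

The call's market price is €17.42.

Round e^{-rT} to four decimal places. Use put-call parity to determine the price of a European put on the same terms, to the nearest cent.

e^(−rT) = e^(−0.063·0.5) = 0.9690
Put-call parity: C − P = S − K·e^(−rT) = 240 − 290·0.9690 = 240 − 281.0100 = -41.0100
P = C − (C − P) = 17.42 − (-41.0100) = 58.4300

€58.43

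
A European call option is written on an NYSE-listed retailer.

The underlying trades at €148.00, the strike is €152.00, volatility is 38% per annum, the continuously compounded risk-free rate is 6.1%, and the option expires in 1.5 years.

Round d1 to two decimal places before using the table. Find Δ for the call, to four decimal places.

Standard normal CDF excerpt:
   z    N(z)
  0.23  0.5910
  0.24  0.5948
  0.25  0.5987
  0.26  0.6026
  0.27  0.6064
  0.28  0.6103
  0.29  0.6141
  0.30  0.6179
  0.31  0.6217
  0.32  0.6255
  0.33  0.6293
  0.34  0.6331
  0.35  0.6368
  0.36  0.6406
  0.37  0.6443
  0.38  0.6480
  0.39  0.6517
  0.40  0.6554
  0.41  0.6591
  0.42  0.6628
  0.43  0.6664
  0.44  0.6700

0.6443

σ√T = 0.38 × 1.2247 = 0.4654
d₁ = [ln(148/152) + (0.061 + ½·0.38²)·1.5] / (σ√T) = (-0.0267 + 0.1998) / 0.4654 = 0.3720 ⇒ 0.37
N(d₁) = N(0.37) = 0.6443
Δ_call = N(d₁) = 0.6443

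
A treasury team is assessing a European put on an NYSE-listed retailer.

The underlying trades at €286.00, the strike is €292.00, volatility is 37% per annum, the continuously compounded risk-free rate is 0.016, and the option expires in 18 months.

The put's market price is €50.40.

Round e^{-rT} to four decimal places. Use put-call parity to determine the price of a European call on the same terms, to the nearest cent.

e^(−rT) = e^(−0.016·1.5) = 0.9763
Put-call parity: C − P = S − K·e^(−rT) = 286 − 292·0.9763 = 286 − 285.0796 = 0.9204
C = P + (C − P) = 50.40 + (0.9204) = 51.3204

€51.32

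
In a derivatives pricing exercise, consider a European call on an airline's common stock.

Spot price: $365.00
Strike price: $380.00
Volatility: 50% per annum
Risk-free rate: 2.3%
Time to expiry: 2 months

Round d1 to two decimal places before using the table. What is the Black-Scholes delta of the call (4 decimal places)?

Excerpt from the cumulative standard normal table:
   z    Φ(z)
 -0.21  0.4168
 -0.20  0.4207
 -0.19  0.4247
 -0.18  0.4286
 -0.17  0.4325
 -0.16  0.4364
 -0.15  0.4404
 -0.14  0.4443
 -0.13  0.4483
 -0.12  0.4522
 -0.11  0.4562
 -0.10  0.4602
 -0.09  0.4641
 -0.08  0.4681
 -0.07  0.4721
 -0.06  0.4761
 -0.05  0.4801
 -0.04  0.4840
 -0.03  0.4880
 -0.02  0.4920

σ√T = 0.5 × 0.4082 = 0.2041
d₁ = [ln(365/380) + (0.023 + 0.5²/2)·0.1667] / 0.2041 = [-0.0403 + 0.0247] / 0.2041 = -0.0765 ≈ -0.08
N(d₁) = N(-0.08) = 0.4681
Δ_call = N(d₁) = 0.4681

0.4681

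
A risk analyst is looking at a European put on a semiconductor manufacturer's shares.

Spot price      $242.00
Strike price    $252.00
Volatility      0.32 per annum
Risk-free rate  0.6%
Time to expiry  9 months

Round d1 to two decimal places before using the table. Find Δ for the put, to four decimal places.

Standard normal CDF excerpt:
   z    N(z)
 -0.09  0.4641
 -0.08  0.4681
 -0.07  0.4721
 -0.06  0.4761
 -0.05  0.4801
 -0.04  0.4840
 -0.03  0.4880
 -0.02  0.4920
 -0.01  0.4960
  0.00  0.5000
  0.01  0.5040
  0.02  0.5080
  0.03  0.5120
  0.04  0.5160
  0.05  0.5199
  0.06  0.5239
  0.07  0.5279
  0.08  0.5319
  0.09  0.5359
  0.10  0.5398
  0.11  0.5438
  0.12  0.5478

-0.4960

σ√T = 0.32·√0.75 = 0.2771
d₁ = [ln(242/252) + (0.006 + 0.32²/2)·0.75] / 0.2771 = [-0.0405 + 0.0429] / 0.2771 = 0.0087 ⇒ 0.01
N(d₁) = N(0.01) = 0.5040
Δ_put = N(d₁) − 1 = 0.5040 − 1 = -0.4960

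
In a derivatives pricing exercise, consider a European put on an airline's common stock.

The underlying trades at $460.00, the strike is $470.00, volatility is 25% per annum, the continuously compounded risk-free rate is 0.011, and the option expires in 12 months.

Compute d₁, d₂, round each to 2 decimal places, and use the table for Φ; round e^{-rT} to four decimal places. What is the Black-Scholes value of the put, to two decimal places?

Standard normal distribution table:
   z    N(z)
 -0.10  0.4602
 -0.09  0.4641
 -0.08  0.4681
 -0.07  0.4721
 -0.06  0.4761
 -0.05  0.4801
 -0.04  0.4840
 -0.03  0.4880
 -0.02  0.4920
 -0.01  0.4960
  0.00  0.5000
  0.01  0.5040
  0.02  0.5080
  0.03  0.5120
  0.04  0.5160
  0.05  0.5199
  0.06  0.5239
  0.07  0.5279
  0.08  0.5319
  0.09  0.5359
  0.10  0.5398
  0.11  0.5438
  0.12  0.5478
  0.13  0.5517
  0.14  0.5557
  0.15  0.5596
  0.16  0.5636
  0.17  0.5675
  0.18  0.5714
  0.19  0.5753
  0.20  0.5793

T = 1;  σ√T = 0.2500
d₁ = [ln(460/470) + (0.011 + 0.25²/2)·1] / 0.2500 = [-0.0215 + 0.0422] / 0.2500 = 0.0830 ⇒ 0.08
d₂ = d₁ − σ√T = 0.0830 − 0.2500 = -0.1670 ⇒ -0.17
e^(−rT) = e^(−0.011·1) = 0.9891
P = 470·0.9891·N(0.17) − 460·N(-0.08) = 470·0.9891·0.5675 − 460·0.4681 = 263.8177 − 215.3260 = 48.4917

$48.49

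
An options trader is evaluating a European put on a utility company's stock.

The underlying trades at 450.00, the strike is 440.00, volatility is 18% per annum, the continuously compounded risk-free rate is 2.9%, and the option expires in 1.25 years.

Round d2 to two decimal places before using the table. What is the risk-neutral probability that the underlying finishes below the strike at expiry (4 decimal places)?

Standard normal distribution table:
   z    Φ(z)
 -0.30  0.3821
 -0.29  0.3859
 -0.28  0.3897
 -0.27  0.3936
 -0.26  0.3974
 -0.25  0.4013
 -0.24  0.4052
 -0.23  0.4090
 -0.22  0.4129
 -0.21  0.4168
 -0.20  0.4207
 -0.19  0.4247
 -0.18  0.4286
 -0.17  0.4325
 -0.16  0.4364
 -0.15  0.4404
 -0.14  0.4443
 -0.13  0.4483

σ√T = 0.18 × 1.1180 = 0.2012
d₁ = [ln(450/440) + (0.029 + 0.18²/2)·1.25] / 0.2012 = [0.0225 + 0.0565] / 0.2012 = 0.3924 → 0.39
d₂ = d₁ − σ√T = 0.3924 − 0.2012 = 0.1912 → 0.19
Risk-neutral Pr[S_T < K] = N(−d₂) = N(-0.19) = 0.4247

0.4247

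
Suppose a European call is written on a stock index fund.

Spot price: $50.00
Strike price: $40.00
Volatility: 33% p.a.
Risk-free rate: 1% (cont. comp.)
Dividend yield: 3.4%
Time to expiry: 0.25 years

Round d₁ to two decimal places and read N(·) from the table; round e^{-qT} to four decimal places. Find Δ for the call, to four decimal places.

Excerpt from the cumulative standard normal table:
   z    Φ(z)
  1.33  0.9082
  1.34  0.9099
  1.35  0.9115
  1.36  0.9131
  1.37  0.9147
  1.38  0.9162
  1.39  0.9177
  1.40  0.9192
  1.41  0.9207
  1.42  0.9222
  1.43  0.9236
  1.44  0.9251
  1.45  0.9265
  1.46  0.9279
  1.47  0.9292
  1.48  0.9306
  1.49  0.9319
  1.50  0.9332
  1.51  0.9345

σ√T = 0.33·√0.25 = 0.1650
d₁ = [ln(50/40) + (0.01 − 0.034 + 0.33²/2)·0.25] / 0.1650 = [0.2231 + 0.0076] / 0.1650 = 1.3985 → 1.40
N(d₁) = N(1.40) = 0.9192
Δ_call = e^(−qT)·N(d₁) = 0.9915·0.9192 = 0.9114

0.9114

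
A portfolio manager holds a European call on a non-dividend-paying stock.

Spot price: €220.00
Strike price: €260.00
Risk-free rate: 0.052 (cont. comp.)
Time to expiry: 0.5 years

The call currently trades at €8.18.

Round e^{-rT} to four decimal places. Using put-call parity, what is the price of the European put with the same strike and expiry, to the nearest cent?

€41.50

e^(−rT) = e^(−0.052·0.5) = 0.9743
Put-call parity: C − P = S − K·e^(−rT) = 220 − 260·0.9743 = 220 − 253.3180 = -33.3180
P = C − (C − P) = 8.18 − (-33.3180) = 41.4980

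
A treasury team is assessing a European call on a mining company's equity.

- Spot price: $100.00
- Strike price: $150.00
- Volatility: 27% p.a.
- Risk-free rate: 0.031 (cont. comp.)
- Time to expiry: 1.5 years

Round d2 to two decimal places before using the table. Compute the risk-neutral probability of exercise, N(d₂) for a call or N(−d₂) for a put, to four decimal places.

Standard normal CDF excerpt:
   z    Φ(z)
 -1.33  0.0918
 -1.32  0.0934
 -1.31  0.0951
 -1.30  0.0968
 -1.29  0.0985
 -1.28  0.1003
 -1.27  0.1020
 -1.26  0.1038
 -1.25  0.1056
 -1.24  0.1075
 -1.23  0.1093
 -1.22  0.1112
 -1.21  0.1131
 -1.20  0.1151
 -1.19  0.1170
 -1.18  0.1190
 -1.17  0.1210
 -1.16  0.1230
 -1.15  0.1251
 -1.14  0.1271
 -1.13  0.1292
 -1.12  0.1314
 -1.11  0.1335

0.1056

σ√T = 0.27·√1.5 = 0.3307
d₁ = [ln(100/150) + (0.031 + 0.27²/2)·1.5] / 0.3307 = [-0.4055 + 0.1012] / 0.3307 = -0.9202 ≈ -0.92
d₂ = d₁ − σ√T = -0.9202 − 0.3307 = -1.2509 ≈ -1.25
Risk-neutral Pr[S_T > K] = N(d₂) = N(-1.25) = 0.1056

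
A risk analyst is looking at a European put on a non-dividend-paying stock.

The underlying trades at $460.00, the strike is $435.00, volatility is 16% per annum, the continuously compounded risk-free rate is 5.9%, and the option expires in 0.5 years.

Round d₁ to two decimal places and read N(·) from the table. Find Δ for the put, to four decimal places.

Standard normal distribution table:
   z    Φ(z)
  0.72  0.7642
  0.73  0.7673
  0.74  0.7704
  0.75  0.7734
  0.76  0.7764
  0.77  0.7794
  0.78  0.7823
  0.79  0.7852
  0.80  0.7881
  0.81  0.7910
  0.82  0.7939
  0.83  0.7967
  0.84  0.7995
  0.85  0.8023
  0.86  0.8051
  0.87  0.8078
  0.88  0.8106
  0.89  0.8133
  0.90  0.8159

σ√T = 0.16·√0.5 = 0.1131
ln(S/K) + (r + σ²/2)T = ln(460/435) + (0.059 + 0.16²/2)·0.5 = 0.0559 + 0.0359 = 0.0918
d₁ = 0.0918 / 0.1131 = 0.8112 ⇒ 0.81
N(d₁) = N(0.81) = 0.7910
Δ_put = N(d₁) − 1 = 0.7910 − 1 = -0.2090

-0.2090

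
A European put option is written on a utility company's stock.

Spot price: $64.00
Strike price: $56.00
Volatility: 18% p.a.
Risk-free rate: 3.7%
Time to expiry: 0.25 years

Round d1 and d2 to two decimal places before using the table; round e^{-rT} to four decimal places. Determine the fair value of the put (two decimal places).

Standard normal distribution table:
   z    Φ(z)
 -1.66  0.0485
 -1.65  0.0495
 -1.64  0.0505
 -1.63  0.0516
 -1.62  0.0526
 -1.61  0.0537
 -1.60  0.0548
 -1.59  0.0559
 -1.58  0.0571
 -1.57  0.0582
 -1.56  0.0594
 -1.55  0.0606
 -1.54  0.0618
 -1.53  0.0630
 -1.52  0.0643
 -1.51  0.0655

T = 0.25;  σ√T = 0.0900
d₁ = [ln(64/56) + (0.037 + 0.18²/2)·0.25] / 0.0900 = [0.1335 + 0.0133] / 0.0900 = 1.6315 ⇒ 1.63
d₂ = d₁ − σ√T = 1.6315 − 0.0900 = 1.5415 ⇒ 1.54
e^(−rT) = e^(−0.037·0.25) = 0.9908
N(−d₂) = N(-1.54) = 0.0618;  N(−d₁) = N(-1.63) = 0.0516
P = 56·0.9908·0.0618 − 64·0.0516 = 3.4290 − 3.3024 = 0.1266

$0.13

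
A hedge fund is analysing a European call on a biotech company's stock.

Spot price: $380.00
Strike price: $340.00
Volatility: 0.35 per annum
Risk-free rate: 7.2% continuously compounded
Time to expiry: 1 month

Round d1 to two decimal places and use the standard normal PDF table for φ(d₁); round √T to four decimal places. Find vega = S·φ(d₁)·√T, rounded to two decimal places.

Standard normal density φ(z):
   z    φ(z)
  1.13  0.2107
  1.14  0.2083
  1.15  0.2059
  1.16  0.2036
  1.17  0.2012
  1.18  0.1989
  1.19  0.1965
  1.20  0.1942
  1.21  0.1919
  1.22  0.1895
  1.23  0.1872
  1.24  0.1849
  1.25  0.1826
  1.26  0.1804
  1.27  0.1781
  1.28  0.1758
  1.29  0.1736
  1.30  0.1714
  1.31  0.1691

21.05

σ√T = 0.35 × 0.2887 = 0.1010
d₁ = [ln(380/340) + (0.072 + 0.35²/2)·0.08333] / 0.1010 = [0.1112 + 0.0111] / 0.1010 = 1.2108 which rounds to 1.21
√T = √0.08333 = 0.2887
φ(d₁) = φ(1.21) = 0.1919
vega = S·φ(d₁)·√T = 380·0.1919·0.2887 = 21.0526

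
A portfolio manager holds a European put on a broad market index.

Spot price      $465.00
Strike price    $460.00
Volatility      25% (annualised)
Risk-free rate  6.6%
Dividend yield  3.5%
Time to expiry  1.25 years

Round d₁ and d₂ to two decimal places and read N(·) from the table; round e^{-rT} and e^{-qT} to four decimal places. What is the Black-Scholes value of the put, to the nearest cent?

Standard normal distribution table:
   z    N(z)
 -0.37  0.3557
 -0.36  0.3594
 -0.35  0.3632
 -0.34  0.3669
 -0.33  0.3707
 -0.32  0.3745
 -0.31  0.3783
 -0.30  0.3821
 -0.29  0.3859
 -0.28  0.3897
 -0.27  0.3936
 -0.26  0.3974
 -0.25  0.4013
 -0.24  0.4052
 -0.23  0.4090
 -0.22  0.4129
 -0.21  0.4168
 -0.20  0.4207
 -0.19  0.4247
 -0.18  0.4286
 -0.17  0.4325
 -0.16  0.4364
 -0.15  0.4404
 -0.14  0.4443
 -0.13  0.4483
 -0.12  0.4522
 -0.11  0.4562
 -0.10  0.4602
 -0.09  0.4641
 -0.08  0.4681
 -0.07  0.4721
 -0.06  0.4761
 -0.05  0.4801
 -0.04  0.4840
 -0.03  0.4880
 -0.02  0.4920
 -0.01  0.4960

$38.32

T = 1.25;  σ√T = 0.2795
d₁ = [ln(465/460) + (0.066 − 0.035 + ½·0.25²)·1.25] / (σ√T) = (0.0108 + 0.0778) / 0.2795 = 0.3171 ⇒ 0.32
d₂ = 0.3171 − 0.2795 = 0.0376 ⇒ 0.04
e^(−qT) = e^(−0.035·1.25) = 0.9572;  e^(−rT) = e^(−0.066·1.25) = 0.9208
P = 460·0.9208·N(-0.04) − 465·0.9572·N(-0.32) = 460·0.9208·0.4840 − 465·0.9572·0.3745 = 205.0069 − 166.6892 = 38.3177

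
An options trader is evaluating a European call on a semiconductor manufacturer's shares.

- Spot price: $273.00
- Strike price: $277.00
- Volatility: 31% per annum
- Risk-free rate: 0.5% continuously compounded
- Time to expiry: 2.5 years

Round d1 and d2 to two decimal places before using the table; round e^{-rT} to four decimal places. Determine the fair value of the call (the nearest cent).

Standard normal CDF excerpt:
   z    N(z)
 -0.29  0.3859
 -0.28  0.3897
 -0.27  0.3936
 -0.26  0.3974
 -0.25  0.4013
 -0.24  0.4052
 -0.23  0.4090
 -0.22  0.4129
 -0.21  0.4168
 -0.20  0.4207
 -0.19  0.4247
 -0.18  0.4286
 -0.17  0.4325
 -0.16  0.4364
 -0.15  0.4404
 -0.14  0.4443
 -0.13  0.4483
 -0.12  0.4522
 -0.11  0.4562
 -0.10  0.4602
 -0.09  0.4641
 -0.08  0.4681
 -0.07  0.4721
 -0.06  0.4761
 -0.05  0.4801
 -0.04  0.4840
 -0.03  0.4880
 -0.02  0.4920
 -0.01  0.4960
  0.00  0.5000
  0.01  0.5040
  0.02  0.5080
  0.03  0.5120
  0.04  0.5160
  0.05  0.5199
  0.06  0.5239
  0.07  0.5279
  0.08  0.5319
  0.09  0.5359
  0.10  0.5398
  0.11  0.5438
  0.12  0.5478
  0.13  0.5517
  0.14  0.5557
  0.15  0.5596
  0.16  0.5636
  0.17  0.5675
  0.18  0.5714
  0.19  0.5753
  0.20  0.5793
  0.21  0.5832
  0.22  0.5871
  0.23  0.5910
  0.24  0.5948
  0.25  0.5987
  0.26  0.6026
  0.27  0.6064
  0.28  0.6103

σ√T = 0.31 × 1.5811 = 0.4902
d₁ = [ln(273/277) + (0.005 + 0.31²/2)·2.5] / 0.4902 = [-0.0145 + 0.1326] / 0.4902 = 0.2409 which rounds to 0.24
d₂ = d₁ − σ√T = 0.2409 − 0.4902 = -0.2493 which rounds to -0.25
exp(−rT) = exp(−0.005·2.5) = 0.9876
C = 273·N(0.24) − 277·0.9876·N(-0.25) = 273·0.5948 − 277·0.9876·0.4013 = 162.3804 − 109.7817 = 52.5987

$52.60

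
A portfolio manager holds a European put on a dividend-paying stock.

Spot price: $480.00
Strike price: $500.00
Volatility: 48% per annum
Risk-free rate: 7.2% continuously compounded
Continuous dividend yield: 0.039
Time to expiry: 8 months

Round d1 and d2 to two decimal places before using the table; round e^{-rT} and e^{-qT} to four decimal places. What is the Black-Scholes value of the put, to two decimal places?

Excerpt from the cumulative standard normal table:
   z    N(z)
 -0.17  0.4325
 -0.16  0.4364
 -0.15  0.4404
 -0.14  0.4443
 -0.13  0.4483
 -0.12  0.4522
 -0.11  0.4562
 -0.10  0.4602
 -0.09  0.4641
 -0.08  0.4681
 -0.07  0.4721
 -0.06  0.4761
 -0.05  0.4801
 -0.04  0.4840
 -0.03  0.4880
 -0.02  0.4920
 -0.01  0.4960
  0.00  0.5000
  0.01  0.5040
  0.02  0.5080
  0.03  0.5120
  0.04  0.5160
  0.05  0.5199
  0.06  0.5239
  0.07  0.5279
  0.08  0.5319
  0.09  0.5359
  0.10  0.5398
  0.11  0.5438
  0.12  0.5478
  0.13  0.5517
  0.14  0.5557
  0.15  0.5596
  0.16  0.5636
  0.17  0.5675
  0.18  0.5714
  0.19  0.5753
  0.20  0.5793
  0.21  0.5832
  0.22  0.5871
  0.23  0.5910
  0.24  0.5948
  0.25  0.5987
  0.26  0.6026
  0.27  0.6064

$77.49

σ√T = 0.48·√0.6667 = 0.3919
d₁ = [ln(480/500) + (0.072 − 0.039 + 0.48²/2)·0.6667] / 0.3919 = [-0.0408 + 0.0988] / 0.3919 = 0.1479 ≈ 0.15
d₂ = d₁ − σ√T = 0.1479 − 0.3919 = -0.2440 ≈ -0.24
exp(−qT) = exp(−0.039·0.6667) = 0.9743;  exp(−rT) = exp(−0.072·0.6667) = 0.9531
N(−d₂) = N(0.24) = 0.5948;  N(−d₁) = N(-0.15) = 0.4404
P = 500·0.9531·0.5948 − 480·0.9743·0.4404 = 283.4519 − 205.9592 = 77.4927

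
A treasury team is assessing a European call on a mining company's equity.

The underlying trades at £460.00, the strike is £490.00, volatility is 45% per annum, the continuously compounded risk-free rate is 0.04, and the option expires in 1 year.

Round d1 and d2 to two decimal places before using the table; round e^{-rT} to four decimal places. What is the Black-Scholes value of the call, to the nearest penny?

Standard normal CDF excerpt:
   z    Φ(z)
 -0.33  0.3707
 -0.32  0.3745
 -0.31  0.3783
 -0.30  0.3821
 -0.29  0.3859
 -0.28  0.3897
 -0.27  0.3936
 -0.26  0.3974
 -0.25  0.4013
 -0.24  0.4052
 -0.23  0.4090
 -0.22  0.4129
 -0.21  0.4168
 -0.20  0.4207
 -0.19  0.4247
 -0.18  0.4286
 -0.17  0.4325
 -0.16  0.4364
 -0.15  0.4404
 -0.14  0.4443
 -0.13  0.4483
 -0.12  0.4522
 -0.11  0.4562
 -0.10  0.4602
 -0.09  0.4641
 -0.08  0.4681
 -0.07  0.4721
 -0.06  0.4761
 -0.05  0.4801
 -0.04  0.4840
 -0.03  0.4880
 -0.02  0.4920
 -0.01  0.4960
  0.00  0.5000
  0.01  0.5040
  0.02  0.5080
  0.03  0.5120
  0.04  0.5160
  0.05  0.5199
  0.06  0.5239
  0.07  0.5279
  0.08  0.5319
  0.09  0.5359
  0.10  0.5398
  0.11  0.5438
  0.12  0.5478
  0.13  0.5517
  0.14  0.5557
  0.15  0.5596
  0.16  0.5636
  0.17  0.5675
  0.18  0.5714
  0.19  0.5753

£77.58

σ√T = 0.45·√1 = 0.4500
d₁ = [ln(460/490) + (0.04 + 0.45²/2)·1] / 0.4500 = [-0.0632 + 0.1413] / 0.4500 = 0.1735 ⇒ 0.17
d₂ = d₁ − σ√T = 0.1735 − 0.4500 = -0.2765 ⇒ -0.28
e^(−rT) = e^(−0.04·1) = 0.9608
N(d₁) = N(0.17) = 0.5675;  N(d₂) = N(-0.28) = 0.3897
C = 460·0.5675 − 490·0.9608·0.3897 = 261.0500 − 183.4676 = 77.5824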